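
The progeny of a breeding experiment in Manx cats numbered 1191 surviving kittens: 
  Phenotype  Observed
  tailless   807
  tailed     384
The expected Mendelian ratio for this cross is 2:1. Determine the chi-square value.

Expected counts for N = 1191 under a 2:1 ratio (total parts = 3):
  tailless: 1191 × 2/3 = 794
  tailed: 1191 × 1/3 = 397
χ² = Σ (O − E)² / E
  tailless: (807 − 794)² / 794 = 0.2128
  tailed: (384 − 397)² / 397 = 0.4257
χ² = 0.2128 + 0.4257 = 0.6385 ≈ 0.639

0.639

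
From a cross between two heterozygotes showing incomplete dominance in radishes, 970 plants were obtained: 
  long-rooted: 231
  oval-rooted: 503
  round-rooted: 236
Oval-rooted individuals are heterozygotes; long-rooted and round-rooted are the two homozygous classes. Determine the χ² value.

1.388

With incomplete dominance, a heterozygote × heterozygote cross gives a 1:2:1 phenotypic ratio.
The 1:2:1 ratio has 4 parts, so with N = 970 the expected counts are:
  long-rooted: 970 × 1/4 = 242.5
  oval-rooted: 970 × 2/4 = 485
  round-rooted: 970 × 1/4 = 242.5
χ² = Σ (O − E)² / E
  long-rooted: (231 − 242.5)² / 242.5 = 0.5454
  oval-rooted: (503 − 485)² / 485 = 0.6680
  round-rooted: (236 − 242.5)² / 242.5 = 0.1742
χ² = 0.5454 + 0.6680 + 0.1742 = 1.3876 ≈ 1.388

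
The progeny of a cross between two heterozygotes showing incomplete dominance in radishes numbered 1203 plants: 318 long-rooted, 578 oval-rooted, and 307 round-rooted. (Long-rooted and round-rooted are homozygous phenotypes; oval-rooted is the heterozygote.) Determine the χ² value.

With incomplete dominance, a heterozygote × heterozygote cross gives a 1:2:1 phenotypic ratio.
The 1:2:1 ratio has 4 parts, so with N = 1203 the expected counts are:
  long-rooted: 1203 × 1/4 = 300.75
  oval-rooted: 1203 × 2/4 = 601.5
  round-rooted: 1203 × 1/4 = 300.75
χ² = Σ (O − E)² / E
  long-rooted: (318 − 300.75)² / 300.75 = 0.9894
  oval-rooted: (578 − 601.5)² / 601.5 = 0.9181
  round-rooted: (307 − 300.75)² / 300.75 = 0.1299
χ² = 0.9894 + 0.9181 + 0.1299 = 2.0374 ≈ 2.037

2.037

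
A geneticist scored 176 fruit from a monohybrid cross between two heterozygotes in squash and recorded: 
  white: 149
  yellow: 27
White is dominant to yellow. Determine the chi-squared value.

For a monohybrid cross between heterozygotes with complete dominance, the expected phenotypic ratio is 3:1.
Under the 3:1 hypothesis (Σ ratio = 4, N = 176):
  white: 176 × 3/4 = 132
  yellow: 176 × 1/4 = 44
χ² = Σ (O − E)² / E
  white: (149 − 132)² / 132 = 2.1894
  yellow: (27 − 44)² / 44 = 6.5682
χ² = 2.1894 + 6.5682 = 8.7576 ≈ 8.758

8.758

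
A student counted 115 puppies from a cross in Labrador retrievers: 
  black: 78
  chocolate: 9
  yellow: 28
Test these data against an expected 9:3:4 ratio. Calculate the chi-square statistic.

10.078

Total ratio parts = 16. Expected numbers out of 115:
  black: 115 × 9/16 = 64.6875
  chocolate: 115 × 3/16 = 21.5625
  yellow: 115 × 4/16 = 28.75
χ² = Σ (O − E)² / E
  black: (78 − 64.6875)² / 64.6875 = 2.7397
  chocolate: (9 − 21.5625)² / 21.5625 = 7.3190
  yellow: (28 − 28.75)² / 28.75 = 0.0196
χ² = 2.7397 + 7.3190 + 0.0196 = 10.0783 ≈ 10.078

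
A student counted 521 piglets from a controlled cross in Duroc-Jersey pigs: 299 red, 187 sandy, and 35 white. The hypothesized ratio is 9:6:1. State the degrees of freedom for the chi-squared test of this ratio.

2

A goodness-of-fit test with 3 phenotype classes has df = 3 − 1 = 2.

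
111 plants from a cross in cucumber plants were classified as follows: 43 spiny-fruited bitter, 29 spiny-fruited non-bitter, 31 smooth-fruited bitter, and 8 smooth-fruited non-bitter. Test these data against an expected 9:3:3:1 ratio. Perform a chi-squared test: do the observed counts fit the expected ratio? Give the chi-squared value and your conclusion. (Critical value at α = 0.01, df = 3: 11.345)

14.421; not consistent

Under the 9:3:3:1 hypothesis (Σ ratio = 16, N = 111):
  spiny-fruited bitter: 111 × 9/16 = 62.4375
  spiny-fruited non-bitter: 111 × 3/16 = 20.8125
  smooth-fruited bitter: 111 × 3/16 = 20.8125
  smooth-fruited non-bitter: 111 × 1/16 = 6.9375
χ² = Σ (O − E)² / E
  spiny-fruited bitter: (43 − 62.4375)² / 62.4375 = 6.0511
  spiny-fruited non-bitter: (29 − 20.8125)² / 20.8125 = 3.2209
  smooth-fruited bitter: (31 − 20.8125)² / 20.8125 = 4.9867
  smooth-fruited non-bitter: (8 − 6.9375)² / 6.9375 = 0.1627
χ² = 6.0511 + 3.2209 + 4.9867 + 0.1627 = 14.4214 ≈ 14.421
Degrees of freedom = 4 − 1 = 3; critical value at α = 0.01 is 11.345.
Since 14.421 > 11.345, we reject the null hypothesis — the data do not fit the 9:3:3:1 ratio.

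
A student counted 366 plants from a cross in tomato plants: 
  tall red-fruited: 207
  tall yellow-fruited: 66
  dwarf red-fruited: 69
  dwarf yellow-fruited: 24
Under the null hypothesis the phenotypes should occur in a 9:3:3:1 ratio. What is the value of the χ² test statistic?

Total ratio parts = 16. Expected numbers out of 366:
  tall red-fruited: 366 × 9/16 = 205.875
  tall yellow-fruited: 366 × 3/16 = 68.625
  dwarf red-fruited: 366 × 3/16 = 68.625
  dwarf yellow-fruited: 366 × 1/16 = 22.875
χ² = Σ (O − E)² / E
  tall red-fruited: (207 − 205.875)² / 205.875 = 0.0061
  tall yellow-fruited: (66 − 68.625)² / 68.625 = 0.1004
  dwarf red-fruited: (69 − 68.625)² / 68.625 = 0.0020
  dwarf yellow-fruited: (24 − 22.875)² / 22.875 = 0.0553
χ² = 0.0061 + 0.1004 + 0.0020 + 0.0553 = 0.1638 ≈ 0.164

0.164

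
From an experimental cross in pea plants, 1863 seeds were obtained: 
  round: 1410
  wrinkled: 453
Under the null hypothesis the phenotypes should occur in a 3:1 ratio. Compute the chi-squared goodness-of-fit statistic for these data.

0.465

Total ratio parts = 4. Expected numbers out of 1863:
  round: 1863 × 3/4 = 1397.25
  wrinkled: 1863 × 1/4 = 465.75
χ² = Σ (O − E)² / E
  round: (1410 − 1397.25)² / 1397.25 = 0.1163
  wrinkled: (453 − 465.75)² / 465.75 = 0.3490
χ² = 0.1163 + 0.3490 = 0.4653 ≈ 0.465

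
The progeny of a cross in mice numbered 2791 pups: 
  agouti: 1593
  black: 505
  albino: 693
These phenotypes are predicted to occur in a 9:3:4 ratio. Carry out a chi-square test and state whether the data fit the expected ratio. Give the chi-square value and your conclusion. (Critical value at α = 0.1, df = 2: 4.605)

1.012; consistent

Total ratio parts = 16. Expected numbers out of 2791:
  agouti: 2791 × 9/16 = 1569.9375
  black: 2791 × 3/16 = 523.3125
  albino: 2791 × 4/16 = 697.75
χ² = Σ (O − E)² / E
  agouti: (1593 − 1569.9375)² / 1569.9375 = 0.3388
  black: (505 − 523.3125)² / 523.3125 = 0.6408
  albino: (693 − 697.75)² / 697.75 = 0.0323
χ² = 0.3388 + 0.6408 + 0.0323 = 1.0119 ≈ 1.012
Degrees of freedom = 3 − 1 = 2; critical value at α = 0.1 is 4.605.
Since 1.012 < 4.605, we fail to reject the null hypothesis — the data are consistent with the 9:3:4 ratio.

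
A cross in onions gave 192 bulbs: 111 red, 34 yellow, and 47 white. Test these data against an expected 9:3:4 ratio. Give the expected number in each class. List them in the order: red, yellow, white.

Expected counts for N = 192 under a 9:3:4 ratio (total parts = 16):
  red: 192 × 9/16 = 108
  yellow: 192 × 3/16 = 36
  white: 192 × 4/16 = 48

108, 36, 48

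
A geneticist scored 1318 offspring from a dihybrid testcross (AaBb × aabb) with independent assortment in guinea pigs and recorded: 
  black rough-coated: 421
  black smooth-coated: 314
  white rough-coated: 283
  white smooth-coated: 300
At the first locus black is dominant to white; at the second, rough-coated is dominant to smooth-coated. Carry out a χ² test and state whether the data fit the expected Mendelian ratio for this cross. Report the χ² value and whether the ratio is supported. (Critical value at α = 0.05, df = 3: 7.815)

35.341; not consistent

A dihybrid testcross with independent assortment gives a 1:1:1:1 ratio.
Expected counts for N = 1318 under a 1:1:1:1 ratio (total parts = 4):
  black rough-coated: 1318 × 1/4 = 329.5
  black smooth-coated: 1318 × 1/4 = 329.5
  white rough-coated: 1318 × 1/4 = 329.5
  white smooth-coated: 1318 × 1/4 = 329.5
χ² = Σ (O − E)² / E
  black rough-coated: (421 − 329.5)² / 329.5 = 25.4090
  black smooth-coated: (314 − 329.5)² / 329.5 = 0.7291
  white rough-coated: (283 − 329.5)² / 329.5 = 6.5622
  white smooth-coated: (300 − 329.5)² / 329.5 = 2.6411
χ² = 25.4090 + 0.7291 + 6.5622 + 2.6411 = 35.3414 ≈ 35.341
Degrees of freedom = 4 − 1 = 3; critical value at α = 0.05 is 7.815.
Since 35.341 > 7.815, we reject the null hypothesis — the data do not fit the 1:1:1:1 ratio.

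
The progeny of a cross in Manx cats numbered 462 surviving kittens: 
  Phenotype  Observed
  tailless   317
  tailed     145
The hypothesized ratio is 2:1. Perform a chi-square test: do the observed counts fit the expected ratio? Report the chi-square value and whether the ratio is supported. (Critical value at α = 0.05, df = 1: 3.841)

Expected counts for N = 462 under a 2:1 ratio (total parts = 3):
  tailless: 462 × 2/3 = 308
  tailed: 462 × 1/3 = 154
χ² = Σ (O − E)² / E
  tailless: (317 − 308)² / 308 = 0.2630
  tailed: (145 − 154)² / 154 = 0.5260
χ² = 0.2630 + 0.5260 = 0.789
Degrees of freedom = 2 − 1 = 1; critical value at α = 0.05 is 3.841.
Since 0.789 < 3.841, we fail to reject the null hypothesis — the data are consistent with the 2:1 ratio.

0.789; consistent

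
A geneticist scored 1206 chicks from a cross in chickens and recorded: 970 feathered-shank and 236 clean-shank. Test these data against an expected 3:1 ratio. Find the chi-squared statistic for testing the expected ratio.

18.973

The 3:1 ratio has 4 parts, so with N = 1206 the expected counts are:
  feathered-shank: 1206 × 3/4 = 904.5
  clean-shank: 1206 × 1/4 = 301.5
χ² = Σ (O − E)² / E
  feathered-shank: (970 − 904.5)² / 904.5 = 4.7432
  clean-shank: (236 − 301.5)² / 301.5 = 14.2297
χ² = 4.7432 + 14.2297 = 18.9729 ≈ 18.973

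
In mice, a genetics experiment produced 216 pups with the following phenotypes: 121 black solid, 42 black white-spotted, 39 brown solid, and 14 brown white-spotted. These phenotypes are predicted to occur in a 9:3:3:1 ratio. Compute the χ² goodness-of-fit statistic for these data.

0.132

Under the 9:3:3:1 hypothesis (Σ ratio = 16, N = 216):
  black solid: 216 × 9/16 = 121.5
  black white-spotted: 216 × 3/16 = 40.5
  brown solid: 216 × 3/16 = 40.5
  brown white-spotted: 216 × 1/16 = 13.5
χ² = Σ (O − E)² / E
  black solid: (121 − 121.5)² / 121.5 = 0.0021
  black white-spotted: (42 − 40.5)² / 40.5 = 0.0556
  brown solid: (39 − 40.5)² / 40.5 = 0.0556
  brown white-spotted: (14 − 13.5)² / 13.5 = 0.0185
χ² = 0.0021 + 0.0556 + 0.0556 + 0.0185 = 0.1318 ≈ 0.132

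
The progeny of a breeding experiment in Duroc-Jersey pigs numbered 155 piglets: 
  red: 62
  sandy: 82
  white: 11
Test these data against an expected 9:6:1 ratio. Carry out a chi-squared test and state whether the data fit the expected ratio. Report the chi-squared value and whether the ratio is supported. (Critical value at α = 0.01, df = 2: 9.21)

Expected counts for N = 155 under a 9:6:1 ratio (total parts = 16):
  red: 155 × 9/16 = 87.1875
  sandy: 155 × 6/16 = 58.125
  white: 155 × 1/16 = 9.6875
χ² = Σ (O − E)² / E
  red: (62 − 87.1875)² / 87.1875 = 7.2764
  sandy: (82 − 58.125)² / 58.125 = 9.8067
  white: (11 − 9.6875)² / 9.6875 = 0.1778
χ² = 7.2764 + 9.8067 + 0.1778 = 17.2609 ≈ 17.261
Degrees of freedom = 3 − 1 = 2; critical value at α = 0.01 is 9.21.
Since 17.261 > 9.21, we reject the null hypothesis — the data do not fit the 9:6:1 ratio.

17.261; not consistent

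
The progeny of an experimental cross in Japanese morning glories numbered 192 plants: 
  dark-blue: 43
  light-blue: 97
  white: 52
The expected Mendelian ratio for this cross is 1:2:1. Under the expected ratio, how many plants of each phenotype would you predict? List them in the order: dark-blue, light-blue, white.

Under the 1:2:1 hypothesis (Σ ratio = 4, N = 192):
  dark-blue: 192 × 1/4 = 48
  light-blue: 192 × 2/4 = 96
  white: 192 × 1/4 = 48

48, 96, 48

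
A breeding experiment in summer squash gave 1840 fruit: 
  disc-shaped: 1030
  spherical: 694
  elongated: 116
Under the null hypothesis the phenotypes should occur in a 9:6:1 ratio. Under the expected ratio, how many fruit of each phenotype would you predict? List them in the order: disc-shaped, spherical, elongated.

1035, 690, 115

Total ratio parts = 16. Expected numbers out of 1840:
  disc-shaped: 1840 × 9/16 = 1035
  spherical: 1840 × 6/16 = 690
  elongated: 1840 × 1/16 = 115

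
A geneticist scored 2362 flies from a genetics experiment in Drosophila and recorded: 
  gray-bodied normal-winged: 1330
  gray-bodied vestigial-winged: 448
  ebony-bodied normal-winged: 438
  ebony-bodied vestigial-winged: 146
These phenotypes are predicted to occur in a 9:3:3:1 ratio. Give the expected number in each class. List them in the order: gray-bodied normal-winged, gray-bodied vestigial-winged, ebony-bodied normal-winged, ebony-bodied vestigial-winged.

1328.625, 442.875, 442.875, 147.625

The 9:3:3:1 ratio has 16 parts, so with N = 2362 the expected counts are:
  gray-bodied normal-winged: 2362 × 9/16 = 1328.625
  gray-bodied vestigial-winged: 2362 × 3/16 = 442.875
  ebony-bodied normal-winged: 2362 × 3/16 = 442.875
  ebony-bodied vestigial-winged: 2362 × 1/16 = 147.625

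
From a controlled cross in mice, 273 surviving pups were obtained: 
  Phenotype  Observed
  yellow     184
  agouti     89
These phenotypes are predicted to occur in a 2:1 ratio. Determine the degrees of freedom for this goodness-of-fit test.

A goodness-of-fit test with 2 phenotype classes has df = 2 − 1 = 1.

1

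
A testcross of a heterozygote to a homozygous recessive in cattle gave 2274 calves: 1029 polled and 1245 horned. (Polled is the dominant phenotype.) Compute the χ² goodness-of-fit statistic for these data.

A testcross of a heterozygote (Aa × aa) gives a 1:1 phenotypic ratio.
Total ratio parts = 2. Expected numbers out of 2274:
  polled: 2274 × 1/2 = 1137
  horned: 2274 × 1/2 = 1137
χ² = Σ (O − E)² / E
  polled: (1029 − 1137)² / 1137 = 10.2586
  horned: (1245 − 1137)² / 1137 = 10.2586
χ² = 10.2586 + 10.2586 = 20.5172 ≈ 20.517

20.517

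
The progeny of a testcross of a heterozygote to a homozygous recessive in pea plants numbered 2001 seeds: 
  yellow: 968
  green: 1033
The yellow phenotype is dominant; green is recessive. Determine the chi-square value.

A testcross of a heterozygote (Aa × aa) gives a 1:1 phenotypic ratio.
Expected counts for N = 2001 under a 1:1 ratio (total parts = 2):
  yellow: 2001 × 1/2 = 1000.5
  green: 2001 × 1/2 = 1000.5
χ² = Σ (O − E)² / E
  yellow: (968 − 1000.5)² / 1000.5 = 1.0557
  green: (1033 − 1000.5)² / 1000.5 = 1.0557
χ² = 1.0557 + 1.0557 = 2.1114 ≈ 2.111

2.111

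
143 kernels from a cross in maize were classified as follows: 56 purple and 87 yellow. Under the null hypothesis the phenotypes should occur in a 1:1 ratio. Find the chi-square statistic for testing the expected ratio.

The 1:1 ratio has 2 parts, so with N = 143 the expected counts are:
  purple: 143 × 1/2 = 71.5
  yellow: 143 × 1/2 = 71.5
χ² = Σ (O − E)² / E
  purple: (56 − 71.5)² / 71.5 = 3.3601
  yellow: (87 − 71.5)² / 71.5 = 3.3601
χ² = 3.3601 + 3.3601 = 6.7202 ≈ 6.720

6.720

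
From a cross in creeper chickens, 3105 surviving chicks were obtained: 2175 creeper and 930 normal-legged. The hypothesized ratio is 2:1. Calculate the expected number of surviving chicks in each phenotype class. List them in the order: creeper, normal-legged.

2070, 1035

Total ratio parts = 3. Expected numbers out of 3105:
  creeper: 3105 × 2/3 = 2070
  normal-legged: 3105 × 1/3 = 1035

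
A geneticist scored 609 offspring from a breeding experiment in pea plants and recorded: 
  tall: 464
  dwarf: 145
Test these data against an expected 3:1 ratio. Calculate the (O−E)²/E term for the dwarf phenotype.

0.345

Expected counts for N = 609 under a 3:1 ratio (total parts = 4):
  tall: 609 × 3/4 = 456.75
  dwarf: 609 × 1/4 = 152.25
Contribution of dwarf: (145 − 152.25)² / 152.25 = 0.3452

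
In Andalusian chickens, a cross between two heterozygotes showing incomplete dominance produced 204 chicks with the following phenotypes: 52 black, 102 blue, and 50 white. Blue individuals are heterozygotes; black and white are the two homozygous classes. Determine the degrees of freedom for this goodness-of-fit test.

2

With incomplete dominance, a heterozygote × heterozygote cross gives a 1:2:1 phenotypic ratio.
A goodness-of-fit test with 3 phenotype classes has df = 3 − 1 = 2.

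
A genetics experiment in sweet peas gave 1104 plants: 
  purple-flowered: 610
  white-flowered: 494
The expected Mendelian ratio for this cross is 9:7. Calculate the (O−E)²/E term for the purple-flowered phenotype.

Under the 9:7 hypothesis (Σ ratio = 16, N = 1104):
  purple-flowered: 1104 × 9/16 = 621
  white-flowered: 1104 × 7/16 = 483
Contribution of purple-flowered: (610 − 621)² / 621 = 0.1948

0.195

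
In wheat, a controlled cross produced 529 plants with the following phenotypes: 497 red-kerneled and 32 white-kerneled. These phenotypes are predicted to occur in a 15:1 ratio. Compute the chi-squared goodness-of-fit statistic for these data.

0.036

Under the 15:1 hypothesis (Σ ratio = 16, N = 529):
  red-kerneled: 529 × 15/16 = 495.9375
  white-kerneled: 529 × 1/16 = 33.0625
χ² = Σ (O − E)² / E
  red-kerneled: (497 − 495.9375)² / 495.9375 = 0.0023
  white-kerneled: (32 − 33.0625)² / 33.0625 = 0.0341
χ² = 0.0023 + 0.0341 = 0.0364 ≈ 0.036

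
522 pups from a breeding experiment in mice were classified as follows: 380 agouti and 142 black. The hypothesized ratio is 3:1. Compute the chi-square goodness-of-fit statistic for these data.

1.351

Expected counts for N = 522 under a 3:1 ratio (total parts = 4):
  agouti: 522 × 3/4 = 391.5
  black: 522 × 1/4 = 130.5
χ² = Σ (O − E)² / E
  agouti: (380 − 391.5)² / 391.5 = 0.3378
  black: (142 − 130.5)² / 130.5 = 1.0134
χ² = 0.3378 + 1.0134 = 1.3512 ≈ 1.351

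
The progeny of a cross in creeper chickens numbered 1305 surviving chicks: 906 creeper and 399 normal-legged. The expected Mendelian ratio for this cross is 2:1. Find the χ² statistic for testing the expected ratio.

The 2:1 ratio has 3 parts, so with N = 1305 the expected counts are:
  creeper: 1305 × 2/3 = 870
  normal-legged: 1305 × 1/3 = 435
χ² = Σ (O − E)² / E
  creeper: (906 − 870)² / 870 = 1.4897
  normal-legged: (399 − 435)² / 435 = 2.9793
χ² = 1.4897 + 2.9793 = 4.469

4.469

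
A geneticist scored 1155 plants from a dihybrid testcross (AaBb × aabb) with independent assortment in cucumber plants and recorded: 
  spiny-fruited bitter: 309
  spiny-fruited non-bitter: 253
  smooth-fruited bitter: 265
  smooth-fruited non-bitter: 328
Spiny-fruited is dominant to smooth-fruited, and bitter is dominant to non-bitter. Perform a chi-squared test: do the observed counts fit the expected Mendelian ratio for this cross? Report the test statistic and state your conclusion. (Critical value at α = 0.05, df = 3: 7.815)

13.135; not consistent

A dihybrid testcross with independent assortment gives a 1:1:1:1 ratio.
Under the 1:1:1:1 hypothesis (Σ ratio = 4, N = 1155):
  spiny-fruited bitter: 1155 × 1/4 = 288.75
  spiny-fruited non-bitter: 1155 × 1/4 = 288.75
  smooth-fruited bitter: 1155 × 1/4 = 288.75
  smooth-fruited non-bitter: 1155 × 1/4 = 288.75
χ² = Σ (O − E)² / E
  spiny-fruited bitter: (309 − 288.75)² / 288.75 = 1.4201
  spiny-fruited non-bitter: (253 − 288.75)² / 288.75 = 4.4262
  smooth-fruited bitter: (265 − 288.75)² / 288.75 = 1.9535
  smooth-fruited non-bitter: (328 − 288.75)² / 288.75 = 5.3353
χ² = 1.4201 + 4.4262 + 1.9535 + 5.3353 = 13.1351 ≈ 13.135
Degrees of freedom = 4 − 1 = 3; critical value at α = 0.05 is 7.815.
Since 13.135 > 7.815, we reject the null hypothesis — the data do not fit the 1:1:1:1 ratio.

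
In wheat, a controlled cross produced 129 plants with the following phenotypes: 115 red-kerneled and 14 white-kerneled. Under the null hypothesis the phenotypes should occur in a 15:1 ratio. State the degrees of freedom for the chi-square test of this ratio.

A goodness-of-fit test with 2 phenotype classes has df = 2 − 1 = 1.

1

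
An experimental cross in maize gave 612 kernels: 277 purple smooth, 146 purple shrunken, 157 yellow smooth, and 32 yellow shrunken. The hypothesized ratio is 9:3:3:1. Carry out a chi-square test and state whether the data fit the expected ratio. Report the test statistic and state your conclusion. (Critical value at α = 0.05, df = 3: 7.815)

Total ratio parts = 16. Expected numbers out of 612:
  purple smooth: 612 × 9/16 = 344.25
  purple shrunken: 612 × 3/16 = 114.75
  yellow smooth: 612 × 3/16 = 114.75
  yellow shrunken: 612 × 1/16 = 38.25
χ² = Σ (O − E)² / E
  purple smooth: (277 − 344.25)² / 344.25 = 13.1374
  purple shrunken: (146 − 114.75)² / 114.75 = 8.5103
  yellow smooth: (157 − 114.75)² / 114.75 = 15.5561
  yellow shrunken: (32 − 38.25)² / 38.25 = 1.0212
χ² = 13.1374 + 8.5103 + 15.5561 + 1.0212 = 38.225
Degrees of freedom = 4 − 1 = 3; critical value at α = 0.05 is 7.815.
Since 38.225 > 7.815, we reject the null hypothesis — the data do not fit the 9:3:3:1 ratio.

38.225; not consistent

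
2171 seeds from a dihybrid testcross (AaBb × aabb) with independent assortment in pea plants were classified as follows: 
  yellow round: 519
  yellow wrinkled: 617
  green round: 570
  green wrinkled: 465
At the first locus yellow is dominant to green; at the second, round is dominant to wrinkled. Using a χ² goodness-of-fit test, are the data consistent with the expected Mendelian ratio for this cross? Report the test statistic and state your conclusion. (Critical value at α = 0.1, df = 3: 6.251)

23.703; not consistent

A dihybrid testcross with independent assortment gives a 1:1:1:1 ratio.
The 1:1:1:1 ratio has 4 parts, so with N = 2171 the expected counts are:
  yellow round: 2171 × 1/4 = 542.75
  yellow wrinkled: 2171 × 1/4 = 542.75
  green round: 2171 × 1/4 = 542.75
  green wrinkled: 2171 × 1/4 = 542.75
χ² = Σ (O − E)² / E
  yellow round: (519 − 542.75)² / 542.75 = 1.0393
  yellow wrinkled: (617 − 542.75)² / 542.75 = 10.1576
  green round: (570 − 542.75)² / 542.75 = 1.3681
  green wrinkled: (465 − 542.75)² / 542.75 = 11.1378
χ² = 1.0393 + 10.1576 + 1.3681 + 11.1378 = 23.7028 ≈ 23.703
Degrees of freedom = 4 − 1 = 3; critical value at α = 0.1 is 6.251.
Since 23.703 > 6.251, we reject the null hypothesis — the data do not fit the 1:1:1:1 ratio.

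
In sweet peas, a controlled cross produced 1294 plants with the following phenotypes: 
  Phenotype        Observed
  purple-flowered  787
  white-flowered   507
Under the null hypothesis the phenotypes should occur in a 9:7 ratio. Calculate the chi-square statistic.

10.978

Expected counts for N = 1294 under a 9:7 ratio (total parts = 16):
  purple-flowered: 1294 × 9/16 = 727.875
  white-flowered: 1294 × 7/16 = 566.125
χ² = Σ (O − E)² / E
  purple-flowered: (787 − 727.875)² / 727.875 = 4.8027
  white-flowered: (507 − 566.125)² / 566.125 = 6.1749
χ² = 4.8027 + 6.1749 = 10.9776 ≈ 10.978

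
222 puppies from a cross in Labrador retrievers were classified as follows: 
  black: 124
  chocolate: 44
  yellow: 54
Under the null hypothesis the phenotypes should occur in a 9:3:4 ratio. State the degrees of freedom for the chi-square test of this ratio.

A goodness-of-fit test with 3 phenotype classes has df = 3 − 1 = 2.

2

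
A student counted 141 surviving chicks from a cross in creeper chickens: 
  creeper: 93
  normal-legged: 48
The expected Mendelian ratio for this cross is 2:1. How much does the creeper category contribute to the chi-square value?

Expected counts for N = 141 under a 2:1 ratio (total parts = 3):
  creeper: 141 × 2/3 = 94
  normal-legged: 141 × 1/3 = 47
Contribution of creeper: (93 − 94)² / 94 = 0.0106

0.011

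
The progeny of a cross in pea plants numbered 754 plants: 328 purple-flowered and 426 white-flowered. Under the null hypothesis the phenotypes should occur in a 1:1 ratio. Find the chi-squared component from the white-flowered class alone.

Total ratio parts = 2. Expected numbers out of 754:
  purple-flowered: 754 × 1/2 = 377
  white-flowered: 754 × 1/2 = 377
Contribution of white-flowered: (426 − 377)² / 377 = 6.3687

6.369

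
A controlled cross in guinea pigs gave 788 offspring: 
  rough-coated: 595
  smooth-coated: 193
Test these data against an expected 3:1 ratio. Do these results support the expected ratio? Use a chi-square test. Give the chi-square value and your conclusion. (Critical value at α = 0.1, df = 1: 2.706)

0.108; consistent

Total ratio parts = 4. Expected numbers out of 788:
  rough-coated: 788 × 3/4 = 591
  smooth-coated: 788 × 1/4 = 197
χ² = Σ (O − E)² / E
  rough-coated: (595 − 591)² / 591 = 0.0271
  smooth-coated: (193 − 197)² / 197 = 0.0812
χ² = 0.0271 + 0.0812 = 0.1083 ≈ 0.108
Degrees of freedom = 2 − 1 = 1; critical value at α = 0.1 is 2.706.
Since 0.108 < 2.706, we fail to reject the null hypothesis — the data are consistent with the 3:1 ratio.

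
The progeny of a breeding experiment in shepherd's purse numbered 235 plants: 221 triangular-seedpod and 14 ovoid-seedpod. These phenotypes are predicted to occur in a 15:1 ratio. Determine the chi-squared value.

The 15:1 ratio has 16 parts, so with N = 235 the expected counts are:
  triangular-seedpod: 235 × 15/16 = 220.3125
  ovoid-seedpod: 235 × 1/16 = 14.6875
χ² = Σ (O − E)² / E
  triangular-seedpod: (221 − 220.3125)² / 220.3125 = 0.0021
  ovoid-seedpod: (14 − 14.6875)² / 14.6875 = 0.0322
χ² = 0.0021 + 0.0322 = 0.0343 ≈ 0.034

0.034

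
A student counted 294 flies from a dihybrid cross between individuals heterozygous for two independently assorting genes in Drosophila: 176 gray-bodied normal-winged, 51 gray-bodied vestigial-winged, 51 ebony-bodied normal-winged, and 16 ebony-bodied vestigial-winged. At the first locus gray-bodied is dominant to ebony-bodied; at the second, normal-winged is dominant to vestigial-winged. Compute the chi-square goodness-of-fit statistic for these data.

A dihybrid F₂ with independent assortment and complete dominance at both loci gives a 9:3:3:1 phenotypic ratio.
The 9:3:3:1 ratio has 16 parts, so with N = 294 the expected counts are:
  gray-bodied normal-winged: 294 × 9/16 = 165.375
  gray-bodied vestigial-winged: 294 × 3/16 = 55.125
  ebony-bodied normal-winged: 294 × 3/16 = 55.125
  ebony-bodied vestigial-winged: 294 × 1/16 = 18.375
χ² = Σ (O − E)² / E
  gray-bodied normal-winged: (176 − 165.375)² / 165.375 = 0.6826
  gray-bodied vestigial-winged: (51 − 55.125)² / 55.125 = 0.3087
  ebony-bodied normal-winged: (51 − 55.125)² / 55.125 = 0.3087
  ebony-bodied vestigial-winged: (16 − 18.375)² / 18.375 = 0.3070
χ² = 0.6826 + 0.3087 + 0.3087 + 0.3070 = 1.607

1.607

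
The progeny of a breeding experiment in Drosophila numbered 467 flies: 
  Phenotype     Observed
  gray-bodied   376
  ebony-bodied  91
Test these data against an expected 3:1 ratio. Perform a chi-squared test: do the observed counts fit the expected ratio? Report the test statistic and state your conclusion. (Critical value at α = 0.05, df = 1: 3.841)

7.572; not consistent

The 3:1 ratio has 4 parts, so with N = 467 the expected counts are:
  gray-bodied: 467 × 3/4 = 350.25
  ebony-bodied: 467 × 1/4 = 116.75
χ² = Σ (O − E)² / E
  gray-bodied: (376 − 350.25)² / 350.25 = 1.8931
  ebony-bodied: (91 − 116.75)² / 116.75 = 5.6793
χ² = 1.8931 + 5.6793 = 7.5724 ≈ 7.572
Degrees of freedom = 2 − 1 = 1; critical value at α = 0.05 is 3.841.
Since 7.572 > 3.841, we reject the null hypothesis — the data do not fit the 3:1 ratio.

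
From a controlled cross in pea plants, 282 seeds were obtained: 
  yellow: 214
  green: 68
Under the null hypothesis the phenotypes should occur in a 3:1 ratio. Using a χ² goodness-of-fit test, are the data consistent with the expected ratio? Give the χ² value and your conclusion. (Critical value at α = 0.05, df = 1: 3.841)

The 3:1 ratio has 4 parts, so with N = 282 the expected counts are:
  yellow: 282 × 3/4 = 211.5
  green: 282 × 1/4 = 70.5
χ² = Σ (O − E)² / E
  yellow: (214 − 211.5)² / 211.5 = 0.0296
  green: (68 − 70.5)² / 70.5 = 0.0887
χ² = 0.0296 + 0.0887 = 0.1183 ≈ 0.118
Degrees of freedom = 2 − 1 = 1; critical value at α = 0.05 is 3.841.
Since 0.118 < 3.841, we fail to reject the null hypothesis — the data are consistent with the 3:1 ratio.

0.118; consistent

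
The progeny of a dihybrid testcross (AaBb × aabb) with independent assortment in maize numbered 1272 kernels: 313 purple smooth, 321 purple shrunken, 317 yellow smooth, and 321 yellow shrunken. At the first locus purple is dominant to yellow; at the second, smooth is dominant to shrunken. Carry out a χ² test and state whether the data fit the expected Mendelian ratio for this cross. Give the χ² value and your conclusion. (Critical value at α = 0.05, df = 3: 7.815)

0.138; consistent

A dihybrid testcross with independent assortment gives a 1:1:1:1 ratio.
Total ratio parts = 4. Expected numbers out of 1272:
  purple smooth: 1272 × 1/4 = 318
  purple shrunken: 1272 × 1/4 = 318
  yellow smooth: 1272 × 1/4 = 318
  yellow shrunken: 1272 × 1/4 = 318
χ² = Σ (O − E)² / E
  purple smooth: (313 − 318)² / 318 = 0.0786
  purple shrunken: (321 − 318)² / 318 = 0.0283
  yellow smooth: (317 − 318)² / 318 = 0.0031
  yellow shrunken: (321 − 318)² / 318 = 0.0283
χ² = 0.0786 + 0.0283 + 0.0031 + 0.0283 = 0.1383 ≈ 0.138
Degrees of freedom = 4 − 1 = 3; critical value at α = 0.05 is 7.815.
Since 0.138 < 7.815, we fail to reject the null hypothesis — the data are consistent with the 1:1:1:1 ratio.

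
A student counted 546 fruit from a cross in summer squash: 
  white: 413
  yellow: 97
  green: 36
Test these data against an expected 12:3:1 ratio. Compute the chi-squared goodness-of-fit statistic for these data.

The 12:3:1 ratio has 16 parts, so with N = 546 the expected counts are:
  white: 546 × 12/16 = 409.5
  yellow: 546 × 3/16 = 102.375
  green: 546 × 1/16 = 34.125
χ² = Σ (O − E)² / E
  white: (413 − 409.5)² / 409.5 = 0.0299
  yellow: (97 − 102.375)² / 102.375 = 0.2822
  green: (36 − 34.125)² / 34.125 = 0.1030
χ² = 0.0299 + 0.2822 + 0.1030 = 0.4151 ≈ 0.415

0.415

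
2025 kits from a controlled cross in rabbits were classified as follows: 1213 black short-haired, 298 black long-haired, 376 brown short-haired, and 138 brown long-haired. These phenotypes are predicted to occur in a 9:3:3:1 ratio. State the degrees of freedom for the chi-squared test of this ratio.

A goodness-of-fit test with 4 phenotype classes has df = 4 − 1 = 3.

3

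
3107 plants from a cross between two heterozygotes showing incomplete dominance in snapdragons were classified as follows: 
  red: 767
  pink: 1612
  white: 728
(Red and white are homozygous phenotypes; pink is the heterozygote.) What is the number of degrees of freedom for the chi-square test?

With incomplete dominance, a heterozygote × heterozygote cross gives a 1:2:1 phenotypic ratio.
A goodness-of-fit test with 3 phenotype classes has df = 3 − 1 = 2.

2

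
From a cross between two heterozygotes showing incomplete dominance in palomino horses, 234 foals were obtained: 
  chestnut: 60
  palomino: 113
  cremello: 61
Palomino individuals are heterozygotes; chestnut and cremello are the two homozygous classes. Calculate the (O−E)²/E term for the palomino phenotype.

With incomplete dominance, a heterozygote × heterozygote cross gives a 1:2:1 phenotypic ratio.
Expected counts for N = 234 under a 1:2:1 ratio (total parts = 4):
  chestnut: 234 × 1/4 = 58.5
  palomino: 234 × 2/4 = 117
  cremello: 234 × 1/4 = 58.5
Contribution of palomino: (113 − 117)² / 117 = 0.1368

0.137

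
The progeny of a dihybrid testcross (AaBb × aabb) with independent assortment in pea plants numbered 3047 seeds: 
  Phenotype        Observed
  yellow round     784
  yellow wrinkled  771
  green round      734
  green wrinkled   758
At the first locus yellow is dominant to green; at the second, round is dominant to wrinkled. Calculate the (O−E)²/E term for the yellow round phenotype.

0.650

A dihybrid testcross with independent assortment gives a 1:1:1:1 ratio.
Total ratio parts = 4. Expected numbers out of 3047:
  yellow round: 3047 × 1/4 = 761.75
  yellow wrinkled: 3047 × 1/4 = 761.75
  green round: 3047 × 1/4 = 761.75
  green wrinkled: 3047 × 1/4 = 761.75
Contribution of yellow round: (784 − 761.75)² / 761.75 = 0.6499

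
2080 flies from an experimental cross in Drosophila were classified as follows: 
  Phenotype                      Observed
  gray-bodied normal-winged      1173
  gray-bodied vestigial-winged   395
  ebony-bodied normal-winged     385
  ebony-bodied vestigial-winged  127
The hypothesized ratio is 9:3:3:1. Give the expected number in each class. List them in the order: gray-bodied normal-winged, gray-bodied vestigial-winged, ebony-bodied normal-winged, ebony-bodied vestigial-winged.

1170, 390, 390, 130

Under the 9:3:3:1 hypothesis (Σ ratio = 16, N = 2080):
  gray-bodied normal-winged: 2080 × 9/16 = 1170
  gray-bodied vestigial-winged: 2080 × 3/16 = 390
  ebony-bodied normal-winged: 2080 × 3/16 = 390
  ebony-bodied vestigial-winged: 2080 × 1/16 = 130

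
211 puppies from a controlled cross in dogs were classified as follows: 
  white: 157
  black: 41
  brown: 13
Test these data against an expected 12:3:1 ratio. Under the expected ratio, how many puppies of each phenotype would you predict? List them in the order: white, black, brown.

Expected counts for N = 211 under a 12:3:1 ratio (total parts = 16):
  white: 211 × 12/16 = 158.25
  black: 211 × 3/16 = 39.5625
  brown: 211 × 1/16 = 13.1875

158.25, 39.5625, 13.1875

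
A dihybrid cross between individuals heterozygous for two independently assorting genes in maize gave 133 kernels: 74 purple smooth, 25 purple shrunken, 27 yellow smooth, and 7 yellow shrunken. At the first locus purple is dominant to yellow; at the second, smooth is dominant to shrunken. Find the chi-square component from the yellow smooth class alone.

A dihybrid F₂ with independent assortment and complete dominance at both loci gives a 9:3:3:1 phenotypic ratio.
Expected counts for N = 133 under a 9:3:3:1 ratio (total parts = 16):
  purple smooth: 133 × 9/16 = 74.8125
  purple shrunken: 133 × 3/16 = 24.9375
  yellow smooth: 133 × 3/16 = 24.9375
  yellow shrunken: 133 × 1/16 = 8.3125
Contribution of yellow smooth: (27 − 24.9375)² / 24.9375 = 0.1706

0.171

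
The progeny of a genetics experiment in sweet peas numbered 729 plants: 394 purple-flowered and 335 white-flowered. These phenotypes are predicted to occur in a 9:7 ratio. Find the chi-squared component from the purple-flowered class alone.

0.629

Total ratio parts = 16. Expected numbers out of 729:
  purple-flowered: 729 × 9/16 = 410.0625
  white-flowered: 729 × 7/16 = 318.9375
Contribution of purple-flowered: (394 − 410.0625)² / 410.0625 = 0.6292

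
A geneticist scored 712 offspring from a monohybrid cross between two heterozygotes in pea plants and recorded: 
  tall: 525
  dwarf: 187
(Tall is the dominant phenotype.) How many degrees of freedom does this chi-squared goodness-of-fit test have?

1

For a monohybrid cross between heterozygotes with complete dominance, the expected phenotypic ratio is 3:1.
A goodness-of-fit test with 2 phenotype classes has df = 2 − 1 = 1.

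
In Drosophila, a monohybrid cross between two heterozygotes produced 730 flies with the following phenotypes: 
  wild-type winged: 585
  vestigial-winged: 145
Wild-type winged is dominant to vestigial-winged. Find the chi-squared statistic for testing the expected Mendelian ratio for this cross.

10.274

For a monohybrid cross between heterozygotes with complete dominance, the expected phenotypic ratio is 3:1.
Total ratio parts = 4. Expected numbers out of 730:
  wild-type winged: 730 × 3/4 = 547.5
  vestigial-winged: 730 × 1/4 = 182.5
χ² = Σ (O − E)² / E
  wild-type winged: (585 − 547.5)² / 547.5 = 2.5685
  vestigial-winged: (145 − 182.5)² / 182.5 = 7.7055
χ² = 2.5685 + 7.7055 = 10.274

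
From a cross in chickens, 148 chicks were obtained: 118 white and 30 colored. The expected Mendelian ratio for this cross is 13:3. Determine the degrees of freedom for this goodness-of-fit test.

A goodness-of-fit test with 2 phenotype classes has df = 2 − 1 = 1.

1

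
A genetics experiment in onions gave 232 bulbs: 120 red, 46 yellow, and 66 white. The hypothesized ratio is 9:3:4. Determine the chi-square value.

Expected counts for N = 232 under a 9:3:4 ratio (total parts = 16):
  red: 232 × 9/16 = 130.5
  yellow: 232 × 3/16 = 43.5
  white: 232 × 4/16 = 58
χ² = Σ (O − E)² / E
  red: (120 − 130.5)² / 130.5 = 0.8448
  yellow: (46 − 43.5)² / 43.5 = 0.1437
  white: (66 − 58)² / 58 = 1.1034
χ² = 0.8448 + 0.1437 + 1.1034 = 2.0919 ≈ 2.092

2.092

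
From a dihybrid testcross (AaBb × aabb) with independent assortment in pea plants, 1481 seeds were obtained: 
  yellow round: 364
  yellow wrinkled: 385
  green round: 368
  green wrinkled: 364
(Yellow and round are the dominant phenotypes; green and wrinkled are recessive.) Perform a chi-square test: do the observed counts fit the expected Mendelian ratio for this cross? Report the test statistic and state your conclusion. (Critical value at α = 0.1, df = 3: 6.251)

A dihybrid testcross with independent assortment gives a 1:1:1:1 ratio.
Expected counts for N = 1481 under a 1:1:1:1 ratio (total parts = 4):
  yellow round: 1481 × 1/4 = 370.25
  yellow wrinkled: 1481 × 1/4 = 370.25
  green round: 1481 × 1/4 = 370.25
  green wrinkled: 1481 × 1/4 = 370.25
χ² = Σ (O − E)² / E
  yellow round: (364 − 370.25)² / 370.25 = 0.1055
  yellow wrinkled: (385 − 370.25)² / 370.25 = 0.5876
  green round: (368 − 370.25)² / 370.25 = 0.0137
  green wrinkled: (364 − 370.25)² / 370.25 = 0.1055
χ² = 0.1055 + 0.5876 + 0.0137 + 0.1055 = 0.8123 ≈ 0.812
Degrees of freedom = 4 − 1 = 3; critical value at α = 0.1 is 6.251.
Since 0.812 < 6.251, we fail to reject the null hypothesis — the data are consistent with the 1:1:1:1 ratio.

0.812; consistent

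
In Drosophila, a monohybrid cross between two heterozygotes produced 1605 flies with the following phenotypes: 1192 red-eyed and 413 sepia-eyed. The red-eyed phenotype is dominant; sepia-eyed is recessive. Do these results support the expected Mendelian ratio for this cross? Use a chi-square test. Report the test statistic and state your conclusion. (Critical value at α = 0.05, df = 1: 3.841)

0.459; consistent

For a monohybrid cross between heterozygotes with complete dominance, the expected phenotypic ratio is 3:1.
Total ratio parts = 4. Expected numbers out of 1605:
  red-eyed: 1605 × 3/4 = 1203.75
  sepia-eyed: 1605 × 1/4 = 401.25
χ² = Σ (O − E)² / E
  red-eyed: (1192 − 1203.75)² / 1203.75 = 0.1147
  sepia-eyed: (413 − 401.25)² / 401.25 = 0.3441
χ² = 0.1147 + 0.3441 = 0.4588 ≈ 0.459
Degrees of freedom = 2 − 1 = 1; critical value at α = 0.05 is 3.841.
Since 0.459 < 3.841, we fail to reject the null hypothesis — the data are consistent with the 3:1 ratio.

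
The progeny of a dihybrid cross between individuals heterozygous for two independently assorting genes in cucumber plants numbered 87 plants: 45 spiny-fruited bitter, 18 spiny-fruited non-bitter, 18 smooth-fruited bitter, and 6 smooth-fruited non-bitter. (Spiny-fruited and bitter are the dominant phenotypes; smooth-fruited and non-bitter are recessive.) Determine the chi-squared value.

0.724

A dihybrid F₂ with independent assortment and complete dominance at both loci gives a 9:3:3:1 phenotypic ratio.
Expected counts for N = 87 under a 9:3:3:1 ratio (total parts = 16):
  spiny-fruited bitter: 87 × 9/16 = 48.9375
  spiny-fruited non-bitter: 87 × 3/16 = 16.3125
  smooth-fruited bitter: 87 × 3/16 = 16.3125
  smooth-fruited non-bitter: 87 × 1/16 = 5.4375
χ² = Σ (O − E)² / E
  spiny-fruited bitter: (45 − 48.9375)² / 48.9375 = 0.3168
  spiny-fruited non-bitter: (18 − 16.3125)² / 16.3125 = 0.1746
  smooth-fruited bitter: (18 − 16.3125)² / 16.3125 = 0.1746
  smooth-fruited non-bitter: (6 − 5.4375)² / 5.4375 = 0.0582
χ² = 0.3168 + 0.1746 + 0.1746 + 0.0582 = 0.7242 ≈ 0.724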